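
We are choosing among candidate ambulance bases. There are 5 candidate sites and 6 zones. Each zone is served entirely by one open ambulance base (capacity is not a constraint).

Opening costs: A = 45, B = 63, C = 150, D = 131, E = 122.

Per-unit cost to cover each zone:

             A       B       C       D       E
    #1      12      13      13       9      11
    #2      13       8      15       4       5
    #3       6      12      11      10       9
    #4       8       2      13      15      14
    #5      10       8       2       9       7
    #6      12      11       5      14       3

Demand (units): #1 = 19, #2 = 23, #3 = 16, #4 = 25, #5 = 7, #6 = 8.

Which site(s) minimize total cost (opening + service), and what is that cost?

For any fixed open set, each zone goes to its cheapest open site; total = fixed + service.
{A, B, E}: #1→E 11·19=209, #2→E 5·23=115, #3→A 6·16=96, #4→B 2·25=50, #5→E 7·7=49, #6→E 3·8=24. Service 543; fixed 230; total 773.
{B, E}: service 591 + fixed 185 = 776
{A, B, D}: service 553 + fixed 239 = 792
{A, B, C, D, E}: service 447 + fixed 511 = 958
No other subset beats 773.

Open A, B and E; minimum total cost 773.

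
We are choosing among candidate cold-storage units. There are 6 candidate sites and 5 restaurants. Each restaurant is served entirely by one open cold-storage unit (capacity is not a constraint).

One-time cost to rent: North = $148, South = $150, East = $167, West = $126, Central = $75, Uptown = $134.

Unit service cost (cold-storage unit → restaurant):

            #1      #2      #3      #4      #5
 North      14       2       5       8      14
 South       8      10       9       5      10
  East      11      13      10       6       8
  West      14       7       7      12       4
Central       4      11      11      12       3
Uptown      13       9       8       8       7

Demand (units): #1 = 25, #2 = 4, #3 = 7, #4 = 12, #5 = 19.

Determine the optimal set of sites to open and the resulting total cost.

For any fixed open set, each restaurant goes to its cheapest open site; total = fixed + service.
{Central}: #1→Central 4·25=100, #2→Central 11·4=44, #3→Central 11·7=77, #4→Central 12·12=144, #5→Central 3·19=57. Service 422; fixed 75; total 497.
{North, Central}: #1→Central 4·25=100, #2→North 2·4=8, #3→North 5·7=35, #4→North 8·12=96, #5→Central 3·19=57. Service 296; fixed 223; total 519.
{South, Central}: service 320 + fixed 225 = 545
{North, South, East, West, Central, Uptown}: #1→Central 4·25=100, #2→North 2·4=8, #3→North 5·7=35, #4→South 5·12=60, #5→Central 3·19=57. Service 260; fixed 800; total 1060.
No other subset beats 497.

Open Central only; minimum total cost 497.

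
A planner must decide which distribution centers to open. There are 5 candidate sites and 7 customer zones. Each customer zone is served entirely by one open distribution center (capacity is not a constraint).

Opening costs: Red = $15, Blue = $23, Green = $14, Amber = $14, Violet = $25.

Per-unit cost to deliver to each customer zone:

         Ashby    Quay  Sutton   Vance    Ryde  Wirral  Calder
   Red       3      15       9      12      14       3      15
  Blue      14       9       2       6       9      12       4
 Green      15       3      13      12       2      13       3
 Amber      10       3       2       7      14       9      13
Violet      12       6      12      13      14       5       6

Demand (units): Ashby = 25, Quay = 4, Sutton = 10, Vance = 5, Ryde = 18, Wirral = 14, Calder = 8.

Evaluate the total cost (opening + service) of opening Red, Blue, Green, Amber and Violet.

Total cost: 330

Each customer zone is assigned to its cheapest site among the open ones.
{Red, Blue, Green, Amber, Violet}: Ashby→Red 3·25=75, Quay→Green 3·4=12, Sutton→Blue 2·10=20, Vance→Blue 6·5=30, Ryde→Green 2·18=36, Wirral→Red 3·14=42, Calder→Green 3·8=24. Service 239; fixed 91; total 330.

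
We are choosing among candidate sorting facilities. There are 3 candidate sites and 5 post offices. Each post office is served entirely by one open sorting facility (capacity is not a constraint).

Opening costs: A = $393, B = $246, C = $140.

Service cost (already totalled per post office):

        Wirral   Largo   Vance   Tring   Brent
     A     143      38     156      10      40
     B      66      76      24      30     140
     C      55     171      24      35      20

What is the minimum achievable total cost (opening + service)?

Minimum total cost: 445

For any fixed open set, each post office goes to its cheapest open site; total = fixed + service.
{C}: Wirral→C 55, Largo→C 171, Vance→C 24, Tring→C 35, Brent→C 20. Service 305; fixed 140; total 445.
{B}: service 336 + fixed 246 = 582
{B, C}: service 205 + fixed 386 = 591
{A, B, C}: Wirral→C 55, Largo→A 38, Vance→B 24, Tring→A 10, Brent→C 20. Service 147; fixed 779; total 926.
No other subset beats 445.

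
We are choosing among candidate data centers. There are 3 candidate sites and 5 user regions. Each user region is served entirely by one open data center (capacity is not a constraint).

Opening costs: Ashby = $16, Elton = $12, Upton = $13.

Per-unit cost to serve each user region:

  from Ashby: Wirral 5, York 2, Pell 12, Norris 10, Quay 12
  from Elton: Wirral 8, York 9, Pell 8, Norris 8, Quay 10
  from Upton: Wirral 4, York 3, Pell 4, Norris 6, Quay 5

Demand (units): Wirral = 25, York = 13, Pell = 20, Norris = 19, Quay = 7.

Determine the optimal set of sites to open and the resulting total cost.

For any fixed open set, each user region goes to its cheapest open site; total = fixed + service.
{Upton}: Wirral→Upton 4·25=100, York→Upton 3·13=39, Pell→Upton 4·20=80, Norris→Upton 6·19=114, Quay→Upton 5·7=35. Service 368; fixed 13; total 381.
{Ashby, Upton}: service 355 + fixed 29 = 384
{Elton, Upton}: Wirral→Upton 4·25=100, York→Upton 3·13=39, Pell→Upton 4·20=80, Norris→Upton 6·19=114, Quay→Upton 5·7=35. Service 368; fixed 25; total 393.
{Ashby, Elton, Upton}: service 355 + fixed 41 = 396
(All 7 nonempty subsets were checked; Upton only is lowest.)

Open Upton only; minimum total cost 381.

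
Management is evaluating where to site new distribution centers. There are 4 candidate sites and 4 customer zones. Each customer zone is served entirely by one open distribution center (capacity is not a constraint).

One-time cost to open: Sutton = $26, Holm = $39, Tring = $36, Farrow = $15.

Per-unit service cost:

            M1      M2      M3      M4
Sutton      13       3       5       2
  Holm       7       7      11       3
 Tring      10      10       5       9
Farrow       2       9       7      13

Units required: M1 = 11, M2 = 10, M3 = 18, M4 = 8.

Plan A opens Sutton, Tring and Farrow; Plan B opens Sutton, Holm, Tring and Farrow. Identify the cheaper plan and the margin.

Plan A is cheaper by 39.

Plan A: {Sutton, Tring, Farrow}: M1→Farrow 2·11=22, M2→Sutton 3·10=30, M3→Sutton 5·18=90, M4→Sutton 2·8=16. Service 158; fixed 77; total 235.
Plan B: {Sutton, Holm, Tring, Farrow}: M1→Farrow 2·11=22, M2→Sutton 3·10=30, M3→Sutton 5·18=90, M4→Sutton 2·8=16. Service 158; fixed 116; total 274.
Difference: |235 − 274| = 39.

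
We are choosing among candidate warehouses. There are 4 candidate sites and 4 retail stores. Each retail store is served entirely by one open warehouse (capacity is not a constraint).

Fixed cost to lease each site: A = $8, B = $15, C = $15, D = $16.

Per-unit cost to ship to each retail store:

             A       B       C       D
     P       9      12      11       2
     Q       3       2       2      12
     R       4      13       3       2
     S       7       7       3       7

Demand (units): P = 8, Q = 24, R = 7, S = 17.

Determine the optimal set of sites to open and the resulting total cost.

For any fixed open set, each retail store goes to its cheapest open site; total = fixed + service.
{C, D}: P→D 2·8=16, Q→C 2·24=48, R→D 2·7=14, S→C 3·17=51. Service 129; fixed 31; total 160.
{A, C, D}: P→D 2·8=16, Q→C 2·24=48, R→D 2·7=14, S→C 3·17=51. Service 129; fixed 39; total 168.
{B, C, D}: P→D 2·8=16, Q→B 2·24=48, R→D 2·7=14, S→C 3·17=51. Service 129; fixed 46; total 175.
{A, B, C, D}: service 129 + fixed 54 = 183
No other subset beats 160.

Open C and D; minimum total cost 160.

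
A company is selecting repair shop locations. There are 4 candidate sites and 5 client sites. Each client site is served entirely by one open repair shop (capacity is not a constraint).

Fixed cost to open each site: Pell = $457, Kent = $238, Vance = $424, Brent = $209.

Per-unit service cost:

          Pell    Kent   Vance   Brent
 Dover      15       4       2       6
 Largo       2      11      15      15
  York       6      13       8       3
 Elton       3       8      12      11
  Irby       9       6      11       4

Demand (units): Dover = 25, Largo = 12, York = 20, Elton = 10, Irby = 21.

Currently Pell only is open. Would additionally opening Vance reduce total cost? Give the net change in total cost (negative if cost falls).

Current service cost with {Pell}: 738.
Adding Vance: each client site re-picks its cheapest; new service cost 413, saving 325.
Extra fixed cost: 424. Net change = 424 − 325 = 99.
(Totals: 1195 → 1294.)

No — net change +99 (cost rises by 99).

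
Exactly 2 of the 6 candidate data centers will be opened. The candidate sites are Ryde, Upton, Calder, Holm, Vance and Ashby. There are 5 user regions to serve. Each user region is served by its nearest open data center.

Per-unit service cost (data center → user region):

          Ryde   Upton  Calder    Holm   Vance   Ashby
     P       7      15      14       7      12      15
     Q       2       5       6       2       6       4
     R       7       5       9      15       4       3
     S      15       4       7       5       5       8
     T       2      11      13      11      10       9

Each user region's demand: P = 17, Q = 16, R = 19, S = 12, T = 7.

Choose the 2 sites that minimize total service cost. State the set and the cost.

With exactly 2 open, each user region uses its cheapest among the chosen.
{Ryde, Vance}: P→Ryde 7·17=119, Q→Ryde 2·16=32, R→Vance 4·19=76, S→Vance 5·12=60, T→Ryde 2·7=14. Service cost 301.
{Ryde, Upton}: service cost 308
{Ryde, Ashby}: service cost 318
Among all 15 size-2 choices, {Ryde, Vance} is lowest.

Choose Ryde and Vance; total service cost 301.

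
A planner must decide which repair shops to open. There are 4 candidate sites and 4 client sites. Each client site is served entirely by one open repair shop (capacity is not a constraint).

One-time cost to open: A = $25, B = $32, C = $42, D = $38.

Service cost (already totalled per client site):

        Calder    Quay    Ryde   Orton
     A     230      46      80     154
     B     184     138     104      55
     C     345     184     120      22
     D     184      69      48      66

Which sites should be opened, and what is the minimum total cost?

Open C and D; minimum total cost 403.

For any fixed open set, each client site goes to its cheapest open site; total = fixed + service.
{C, D}: Calder→D 184, Quay→D 69, Ryde→D 48, Orton→C 22. Service 323; fixed 80; total 403.
{A, C, D}: Calder→D 184, Quay→A 46, Ryde→D 48, Orton→C 22. Service 300; fixed 105; total 405.
{D}: service 367 + fixed 38 = 405
{A, B, C, D}: service 300 + fixed 137 = 437
No other subset beats 403.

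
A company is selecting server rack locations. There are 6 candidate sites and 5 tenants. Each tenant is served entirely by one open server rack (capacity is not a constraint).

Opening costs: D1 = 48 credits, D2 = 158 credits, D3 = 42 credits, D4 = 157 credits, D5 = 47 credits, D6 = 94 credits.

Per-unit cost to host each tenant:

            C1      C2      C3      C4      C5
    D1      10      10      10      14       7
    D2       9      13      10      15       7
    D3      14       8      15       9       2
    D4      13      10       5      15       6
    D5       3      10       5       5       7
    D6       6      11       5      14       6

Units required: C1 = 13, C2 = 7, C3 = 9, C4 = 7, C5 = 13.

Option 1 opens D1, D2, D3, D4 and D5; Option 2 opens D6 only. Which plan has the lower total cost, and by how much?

Option 1: {D1, D2, D3, D4, D5}: C1→D5 3·13=39, C2→D3 8·7=56, C3→D4 5·9=45, C4→D5 5·7=35, C5→D3 2·13=26. Service 201; fixed 452; total 653.
Option 2: {D6}: C1→D6 6·13=78, C2→D6 11·7=77, C3→D6 5·9=45, C4→D6 14·7=98, C5→D6 6·13=78. Service 376; fixed 94; total 470.
Difference: |653 − 470| = 183.

Option 2 is cheaper by 183.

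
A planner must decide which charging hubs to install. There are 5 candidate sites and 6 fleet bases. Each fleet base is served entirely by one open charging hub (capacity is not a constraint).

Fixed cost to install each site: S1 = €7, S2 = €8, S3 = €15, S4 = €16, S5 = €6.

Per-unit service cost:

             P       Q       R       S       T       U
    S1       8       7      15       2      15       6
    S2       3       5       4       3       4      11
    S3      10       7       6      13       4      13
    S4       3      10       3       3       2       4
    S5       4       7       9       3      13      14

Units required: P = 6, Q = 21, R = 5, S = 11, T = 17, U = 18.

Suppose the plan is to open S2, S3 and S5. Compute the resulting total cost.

Each fleet base is assigned to its cheapest site among the open ones.
{S2, S3, S5}: P→S2 3·6=18, Q→S2 5·21=105, R→S2 4·5=20, S→S2 3·11=33, T→S2 4·17=68, U→S2 11·18=198. Service 442; fixed 29; total 471.

Total cost: 471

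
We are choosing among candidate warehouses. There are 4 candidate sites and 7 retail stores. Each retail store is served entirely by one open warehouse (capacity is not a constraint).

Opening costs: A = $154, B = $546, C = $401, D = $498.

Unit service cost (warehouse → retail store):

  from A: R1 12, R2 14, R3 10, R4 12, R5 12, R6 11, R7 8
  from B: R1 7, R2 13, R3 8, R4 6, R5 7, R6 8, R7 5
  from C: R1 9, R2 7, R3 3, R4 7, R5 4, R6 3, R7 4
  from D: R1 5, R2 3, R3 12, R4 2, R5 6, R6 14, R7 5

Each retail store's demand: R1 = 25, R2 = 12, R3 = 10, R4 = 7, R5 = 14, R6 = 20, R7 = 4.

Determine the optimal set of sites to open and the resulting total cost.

Open C only; minimum total cost 921.

For any fixed open set, each retail store goes to its cheapest open site; total = fixed + service.
{C}: R1→C 9·25=225, R2→C 7·12=84, R3→C 3·10=30, R4→C 7·7=49, R5→C 4·14=56, R6→C 3·20=60, R7→C 4·4=16. Service 520; fixed 401; total 921.
{A, C}: service 520 + fixed 555 = 1075
{D}: R1→D 5·25=125, R2→D 3·12=36, R3→D 12·10=120, R4→D 2·7=14, R5→D 6·14=84, R6→D 14·20=280, R7→D 5·4=20. Service 679; fixed 498; total 1177.
{A, B, C, D}: service 337 + fixed 1599 = 1936
No other subset beats 921.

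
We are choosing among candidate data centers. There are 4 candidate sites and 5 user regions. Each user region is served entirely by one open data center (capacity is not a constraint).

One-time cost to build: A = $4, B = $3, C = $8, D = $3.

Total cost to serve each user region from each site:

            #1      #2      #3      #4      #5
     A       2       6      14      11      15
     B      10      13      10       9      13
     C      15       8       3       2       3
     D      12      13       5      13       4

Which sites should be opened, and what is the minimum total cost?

For any fixed open set, each user region goes to its cheapest open site; total = fixed + service.
{A, C}: #1→A 2, #2→A 6, #3→C 3, #4→C 2, #5→C 3. Service 16; fixed 12; total 28.
{A, B, C}: service 16 + fixed 15 = 31
{A, C, D}: service 16 + fixed 15 = 31
{A, B, C, D}: #1→A 2, #2→A 6, #3→C 3, #4→C 2, #5→C 3. Service 16; fixed 18; total 34.
(All 15 nonempty subsets were checked; A and C is lowest.)

Open A and C; minimum total cost 28.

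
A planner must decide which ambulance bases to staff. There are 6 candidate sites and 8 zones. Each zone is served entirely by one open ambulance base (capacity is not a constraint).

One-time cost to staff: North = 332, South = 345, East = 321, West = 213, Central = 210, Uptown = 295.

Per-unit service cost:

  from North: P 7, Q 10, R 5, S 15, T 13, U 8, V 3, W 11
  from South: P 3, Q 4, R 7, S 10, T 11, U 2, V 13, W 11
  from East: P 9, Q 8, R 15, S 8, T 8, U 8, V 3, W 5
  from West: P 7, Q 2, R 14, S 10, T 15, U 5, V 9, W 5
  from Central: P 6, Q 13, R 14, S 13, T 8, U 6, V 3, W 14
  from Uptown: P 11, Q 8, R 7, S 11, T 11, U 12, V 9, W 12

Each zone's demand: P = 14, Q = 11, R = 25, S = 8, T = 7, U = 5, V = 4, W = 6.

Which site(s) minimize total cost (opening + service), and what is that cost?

For any fixed open set, each zone goes to its cheapest open site; total = fixed + service.
{South}: P→South 3·14=42, Q→South 4·11=44, R→South 7·25=175, S→South 10·8=80, T→South 11·7=77, U→South 2·5=10, V→South 13·4=52, W→South 11·6=66. Service 546; fixed 345; total 891.
{West}: service 746 + fixed 213 = 959
{North}: service 662 + fixed 332 = 994
{North, South, East, West, Central, Uptown}: P→South 3·14=42, Q→West 2·11=22, R→North 5·25=125, S→East 8·8=64, T→East 8·7=56, U→South 2·5=10, V→North 3·4=12, W→East 5·6=30. Service 361; fixed 1716; total 2077.
No other subset beats 891.

Open South only; minimum total cost 891.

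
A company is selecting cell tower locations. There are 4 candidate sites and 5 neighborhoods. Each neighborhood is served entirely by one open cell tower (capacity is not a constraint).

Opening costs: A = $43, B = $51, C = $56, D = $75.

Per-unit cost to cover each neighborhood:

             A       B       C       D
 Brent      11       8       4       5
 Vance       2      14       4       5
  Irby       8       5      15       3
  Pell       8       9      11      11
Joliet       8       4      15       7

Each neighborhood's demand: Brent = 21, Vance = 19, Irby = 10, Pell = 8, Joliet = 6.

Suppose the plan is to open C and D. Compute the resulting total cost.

Each neighborhood is assigned to its cheapest site among the open ones.
{C, D}: Brent→C 4·21=84, Vance→C 4·19=76, Irby→D 3·10=30, Pell→C 11·8=88, Joliet→D 7·6=42. Service 320; fixed 131; total 451.

Total cost: 451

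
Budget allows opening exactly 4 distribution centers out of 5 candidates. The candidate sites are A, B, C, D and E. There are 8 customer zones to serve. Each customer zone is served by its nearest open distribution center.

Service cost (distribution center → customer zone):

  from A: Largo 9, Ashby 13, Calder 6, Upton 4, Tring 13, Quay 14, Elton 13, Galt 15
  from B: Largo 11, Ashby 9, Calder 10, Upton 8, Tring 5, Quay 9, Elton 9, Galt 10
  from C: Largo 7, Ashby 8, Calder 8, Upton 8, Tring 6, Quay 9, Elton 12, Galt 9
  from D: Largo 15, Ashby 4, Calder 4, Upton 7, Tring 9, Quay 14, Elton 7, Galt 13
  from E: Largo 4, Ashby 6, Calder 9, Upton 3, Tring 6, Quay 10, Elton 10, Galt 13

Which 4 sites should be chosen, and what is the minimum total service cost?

With exactly 4 open, each customer zone uses its cheapest among the chosen.
{B, C, D, E}: Largo→E 4, Ashby→D 4, Calder→D 4, Upton→E 3, Tring→B 5, Quay→B 9, Elton→D 7, Galt→C 9. Service cost 45.
{A, B, D, E}: service cost 46
{A, C, D, E}: service cost 46
Among all 5 size-4 choices, {B, C, D, E} is lowest.

Choose B, C, D and E; total service cost 45.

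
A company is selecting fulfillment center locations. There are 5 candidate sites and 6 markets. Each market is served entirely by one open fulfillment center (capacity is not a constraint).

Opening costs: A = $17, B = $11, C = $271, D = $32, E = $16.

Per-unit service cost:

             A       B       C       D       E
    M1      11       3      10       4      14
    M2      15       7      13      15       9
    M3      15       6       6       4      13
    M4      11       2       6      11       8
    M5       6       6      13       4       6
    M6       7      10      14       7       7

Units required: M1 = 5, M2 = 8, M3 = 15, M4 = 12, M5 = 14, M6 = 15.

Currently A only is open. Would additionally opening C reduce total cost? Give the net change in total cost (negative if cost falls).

No — net change +55 (cost rises by 55).

Current service cost with {A}: 721.
Adding C: each market re-picks its cheapest; new service cost 505, saving 216.
Extra fixed cost: 271. Net change = 271 − 216 = 55.
(Totals: 738 → 793.)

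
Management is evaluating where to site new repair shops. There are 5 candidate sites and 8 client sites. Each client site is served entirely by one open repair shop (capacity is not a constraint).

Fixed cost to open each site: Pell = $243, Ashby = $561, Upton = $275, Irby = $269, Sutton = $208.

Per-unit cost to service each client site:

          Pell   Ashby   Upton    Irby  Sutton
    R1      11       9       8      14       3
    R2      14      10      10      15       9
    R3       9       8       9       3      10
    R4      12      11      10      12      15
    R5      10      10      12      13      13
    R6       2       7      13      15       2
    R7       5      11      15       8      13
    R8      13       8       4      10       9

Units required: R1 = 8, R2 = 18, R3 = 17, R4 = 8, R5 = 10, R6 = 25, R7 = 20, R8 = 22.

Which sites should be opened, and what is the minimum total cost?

For any fixed open set, each client site goes to its cheapest open site; total = fixed + service.
{Sutton}: R1→Sutton 3·8=24, R2→Sutton 9·18=162, R3→Sutton 10·17=170, R4→Sutton 15·8=120, R5→Sutton 13·10=130, R6→Sutton 2·25=50, R7→Sutton 13·20=260, R8→Sutton 9·22=198. Service 1114; fixed 208; total 1322.
{Pell, Upton}: service 815 + fixed 518 = 1333
{Pell, Sutton}: R1→Sutton 3·8=24, R2→Sutton 9·18=162, R3→Pell 9·17=153, R4→Pell 12·8=96, R5→Pell 10·10=100, R6→Pell 2·25=50, R7→Pell 5·20=100, R8→Sutton 9·22=198. Service 883; fixed 451; total 1334.
{Pell, Ashby, Upton, Irby, Sutton}: R1→Sutton 3·8=24, R2→Sutton 9·18=162, R3→Irby 3·17=51, R4→Upton 10·8=80, R5→Pell 10·10=100, R6→Pell 2·25=50, R7→Pell 5·20=100, R8→Upton 4·22=88. Service 655; fixed 1556; total 2211.
No other subset beats 1322.

Open Sutton only; minimum total cost 1322.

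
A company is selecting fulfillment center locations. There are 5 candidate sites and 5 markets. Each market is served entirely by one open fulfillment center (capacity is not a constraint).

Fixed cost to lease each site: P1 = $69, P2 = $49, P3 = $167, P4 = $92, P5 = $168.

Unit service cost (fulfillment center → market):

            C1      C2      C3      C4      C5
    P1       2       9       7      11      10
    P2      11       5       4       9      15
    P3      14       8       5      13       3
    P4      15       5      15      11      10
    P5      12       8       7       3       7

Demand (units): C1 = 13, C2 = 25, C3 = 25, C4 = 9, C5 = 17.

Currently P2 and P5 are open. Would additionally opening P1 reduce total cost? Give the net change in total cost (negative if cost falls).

Current service cost with {P2, P5}: 514.
Adding P1: each market re-picks its cheapest; new service cost 397, saving 117.
Extra fixed cost: 69. Net change = 69 − 117 = -48.
(Totals: 731 → 683.)

Yes — net change −48 (cost falls by 48).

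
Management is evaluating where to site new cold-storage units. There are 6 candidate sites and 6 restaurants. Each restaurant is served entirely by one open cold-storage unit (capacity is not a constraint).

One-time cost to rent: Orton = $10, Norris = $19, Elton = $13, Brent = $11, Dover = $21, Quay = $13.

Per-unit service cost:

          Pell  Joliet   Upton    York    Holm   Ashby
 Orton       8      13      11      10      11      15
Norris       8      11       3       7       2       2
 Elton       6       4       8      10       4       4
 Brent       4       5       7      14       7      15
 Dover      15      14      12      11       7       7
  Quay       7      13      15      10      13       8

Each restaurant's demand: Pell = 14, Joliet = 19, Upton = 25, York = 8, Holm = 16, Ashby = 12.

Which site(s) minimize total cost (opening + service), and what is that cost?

For any fixed open set, each restaurant goes to its cheapest open site; total = fixed + service.
{Norris, Elton, Brent}: Pell→Brent 4·14=56, Joliet→Elton 4·19=76, Upton→Norris 3·25=75, York→Norris 7·8=56, Holm→Norris 2·16=32, Ashby→Norris 2·12=24. Service 319; fixed 43; total 362.
{Norris, Brent}: Pell→Brent 4·14=56, Joliet→Brent 5·19=95, Upton→Norris 3·25=75, York→Norris 7·8=56, Holm→Norris 2·16=32, Ashby→Norris 2·12=24. Service 338; fixed 30; total 368.
{Orton, Norris, Elton, Brent}: service 319 + fixed 53 = 372
{Orton, Norris, Elton, Brent, Dover, Quay}: service 319 + fixed 87 = 406
No other subset beats 362.

Open Norris, Elton and Brent; minimum total cost 362.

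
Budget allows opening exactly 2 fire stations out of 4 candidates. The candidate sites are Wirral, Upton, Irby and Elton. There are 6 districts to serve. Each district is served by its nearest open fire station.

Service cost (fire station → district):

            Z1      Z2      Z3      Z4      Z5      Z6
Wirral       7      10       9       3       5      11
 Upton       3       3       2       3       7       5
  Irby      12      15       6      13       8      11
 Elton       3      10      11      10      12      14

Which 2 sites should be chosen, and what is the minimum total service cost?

Choose Wirral and Upton; total service cost 21.

With exactly 2 open, each district uses its cheapest among the chosen.
{Wirral, Upton}: Z1→Upton 3, Z2→Upton 3, Z3→Upton 2, Z4→Wirral 3, Z5→Wirral 5, Z6→Upton 5. Service cost 21.
{Upton, Irby}: service cost 23
{Upton, Elton}: service cost 23
Among all 6 size-2 choices, {Wirral, Upton} is lowest.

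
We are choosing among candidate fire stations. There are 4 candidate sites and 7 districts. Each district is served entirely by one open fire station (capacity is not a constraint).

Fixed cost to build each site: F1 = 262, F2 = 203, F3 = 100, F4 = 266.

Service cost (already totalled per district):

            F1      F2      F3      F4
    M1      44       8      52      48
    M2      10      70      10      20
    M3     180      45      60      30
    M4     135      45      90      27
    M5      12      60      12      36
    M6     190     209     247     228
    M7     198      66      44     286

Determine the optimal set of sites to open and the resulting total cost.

For any fixed open set, each district goes to its cheapest open site; total = fixed + service.
{F3}: M1→F3 52, M2→F3 10, M3→F3 60, M4→F3 90, M5→F3 12, M6→F3 247, M7→F3 44. Service 515; fixed 100; total 615.
{F2, F3}: M1→F2 8, M2→F3 10, M3→F2 45, M4→F2 45, M5→F3 12, M6→F2 209, M7→F3 44. Service 373; fixed 303; total 676.
{F2}: service 503 + fixed 203 = 706
{F1, F2, F3, F4}: service 321 + fixed 831 = 1152
No other subset beats 615.

Open F3 only; minimum total cost 615.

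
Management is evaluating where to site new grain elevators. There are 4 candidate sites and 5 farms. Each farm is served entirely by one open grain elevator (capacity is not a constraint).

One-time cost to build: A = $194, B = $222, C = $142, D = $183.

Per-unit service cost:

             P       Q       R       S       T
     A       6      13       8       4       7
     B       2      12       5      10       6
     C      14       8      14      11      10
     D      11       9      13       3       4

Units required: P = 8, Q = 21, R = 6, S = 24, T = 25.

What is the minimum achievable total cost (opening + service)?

Minimum total cost: 710

For any fixed open set, each farm goes to its cheapest open site; total = fixed + service.
{D}: P→D 11·8=88, Q→D 9·21=189, R→D 13·6=78, S→D 3·24=72, T→D 4·25=100. Service 527; fixed 183; total 710.
{B, D}: P→B 2·8=16, Q→D 9·21=189, R→B 5·6=30, S→D 3·24=72, T→D 4·25=100. Service 407; fixed 405; total 812.
{C, D}: service 506 + fixed 325 = 831
{A, B, C, D}: service 386 + fixed 741 = 1127
(All 15 nonempty subsets were checked; D only is lowest.)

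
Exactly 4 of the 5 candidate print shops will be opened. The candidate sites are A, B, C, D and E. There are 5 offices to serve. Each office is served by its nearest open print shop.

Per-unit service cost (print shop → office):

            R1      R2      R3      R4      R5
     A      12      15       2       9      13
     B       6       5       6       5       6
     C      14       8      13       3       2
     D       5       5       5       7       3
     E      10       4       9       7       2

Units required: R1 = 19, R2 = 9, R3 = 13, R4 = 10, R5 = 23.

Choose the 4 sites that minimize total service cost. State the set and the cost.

Choose A, C, D and E; total service cost 233.

With exactly 4 open, each office uses its cheapest among the chosen.
{A, C, D, E}: R1→D 5·19=95, R2→E 4·9=36, R3→A 2·13=26, R4→C 3·10=30, R5→C 2·23=46. Service cost 233.
{A, B, C, D}: service cost 242
{A, B, C, E}: service cost 252
Among all 5 size-4 choices, {A, C, D, E} is lowest.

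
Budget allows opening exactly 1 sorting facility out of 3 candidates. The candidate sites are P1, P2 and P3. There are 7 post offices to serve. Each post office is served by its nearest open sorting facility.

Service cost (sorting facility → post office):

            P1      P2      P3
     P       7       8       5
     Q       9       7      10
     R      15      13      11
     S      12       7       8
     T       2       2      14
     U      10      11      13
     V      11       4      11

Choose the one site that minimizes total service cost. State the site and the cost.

With exactly 1 open, each post office uses its cheapest among the chosen.
{P2}: P→P2 8, Q→P2 7, R→P2 13, S→P2 7, T→P2 2, U→P2 11, V→P2 4. Service cost 52.
{P1}: service cost 66
{P3}: service cost 72
Among all 3 size-1 choices, {P2} is lowest.

Choose P2 only; total service cost 52.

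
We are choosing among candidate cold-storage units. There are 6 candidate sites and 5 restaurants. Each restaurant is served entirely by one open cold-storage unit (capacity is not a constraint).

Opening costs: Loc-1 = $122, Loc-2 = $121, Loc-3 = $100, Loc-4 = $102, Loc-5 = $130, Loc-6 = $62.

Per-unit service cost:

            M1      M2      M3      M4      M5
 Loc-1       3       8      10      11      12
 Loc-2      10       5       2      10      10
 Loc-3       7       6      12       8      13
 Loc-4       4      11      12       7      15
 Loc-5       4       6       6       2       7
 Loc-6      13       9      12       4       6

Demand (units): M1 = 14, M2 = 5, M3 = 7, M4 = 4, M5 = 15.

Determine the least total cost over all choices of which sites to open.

For any fixed open set, each restaurant goes to its cheapest open site; total = fixed + service.
{Loc-5}: M1→Loc-5 4·14=56, M2→Loc-5 6·5=30, M3→Loc-5 6·7=42, M4→Loc-5 2·4=8, M5→Loc-5 7·15=105. Service 241; fixed 130; total 371.
{Loc-5, Loc-6}: service 226 + fixed 192 = 418
{Loc-1, Loc-6}: M1→Loc-1 3·14=42, M2→Loc-1 8·5=40, M3→Loc-1 10·7=70, M4→Loc-6 4·4=16, M5→Loc-6 6·15=90. Service 258; fixed 184; total 442.
{Loc-1, Loc-2, Loc-3, Loc-4, Loc-5, Loc-6}: M1→Loc-1 3·14=42, M2→Loc-2 5·5=25, M3→Loc-2 2·7=14, M4→Loc-5 2·4=8, M5→Loc-6 6·15=90. Service 179; fixed 637; total 816.
No other subset beats 371.

Minimum total cost: 371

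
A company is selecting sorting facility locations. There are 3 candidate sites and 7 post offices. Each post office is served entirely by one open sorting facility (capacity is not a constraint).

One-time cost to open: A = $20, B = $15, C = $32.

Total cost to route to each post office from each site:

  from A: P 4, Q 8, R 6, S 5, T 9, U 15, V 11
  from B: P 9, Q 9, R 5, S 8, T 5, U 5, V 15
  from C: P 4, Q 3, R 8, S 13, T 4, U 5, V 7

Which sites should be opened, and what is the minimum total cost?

For any fixed open set, each post office goes to its cheapest open site; total = fixed + service.
{B}: P→B 9, Q→B 9, R→B 5, S→B 8, T→B 5, U→B 5, V→B 15. Service 56; fixed 15; total 71.
{C}: P→C 4, Q→C 3, R→C 8, S→C 13, T→C 4, U→C 5, V→C 7. Service 44; fixed 32; total 76.
{A}: service 58 + fixed 20 = 78
{A, B, C}: service 33 + fixed 67 = 100
No other subset beats 71.

Open B only; minimum total cost 71.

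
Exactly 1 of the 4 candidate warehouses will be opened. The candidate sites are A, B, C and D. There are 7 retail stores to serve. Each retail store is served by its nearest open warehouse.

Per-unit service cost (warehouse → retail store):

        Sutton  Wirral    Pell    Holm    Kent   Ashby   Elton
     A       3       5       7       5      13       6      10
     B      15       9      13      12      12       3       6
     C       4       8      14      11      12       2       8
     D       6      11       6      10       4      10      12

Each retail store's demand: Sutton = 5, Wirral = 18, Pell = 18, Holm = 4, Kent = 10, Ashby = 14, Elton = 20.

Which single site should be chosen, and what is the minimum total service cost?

Choose A only; total service cost 665.

With exactly 1 open, each retail store uses its cheapest among the chosen.
{A}: Sutton→A 3·5=15, Wirral→A 5·18=90, Pell→A 7·18=126, Holm→A 5·4=20, Kent→A 13·10=130, Ashby→A 6·14=84, Elton→A 10·20=200. Service cost 665.
{C}: service cost 768
{D}: service cost 796
Among all 4 size-1 choices, {A} is lowest.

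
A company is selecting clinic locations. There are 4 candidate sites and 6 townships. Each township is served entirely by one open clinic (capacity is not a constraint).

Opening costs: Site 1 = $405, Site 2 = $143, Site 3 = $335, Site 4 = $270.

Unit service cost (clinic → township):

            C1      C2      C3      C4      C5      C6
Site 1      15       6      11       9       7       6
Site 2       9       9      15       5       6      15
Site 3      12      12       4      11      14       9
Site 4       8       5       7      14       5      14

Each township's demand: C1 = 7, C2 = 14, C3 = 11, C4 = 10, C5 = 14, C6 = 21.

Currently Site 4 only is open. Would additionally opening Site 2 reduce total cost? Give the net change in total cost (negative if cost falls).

Current service cost with {Site 4}: 707.
Adding Site 2: each township re-picks its cheapest; new service cost 617, saving 90.
Extra fixed cost: 143. Net change = 143 − 90 = 53.
(Totals: 977 → 1030.)

No — net change +53 (cost rises by 53).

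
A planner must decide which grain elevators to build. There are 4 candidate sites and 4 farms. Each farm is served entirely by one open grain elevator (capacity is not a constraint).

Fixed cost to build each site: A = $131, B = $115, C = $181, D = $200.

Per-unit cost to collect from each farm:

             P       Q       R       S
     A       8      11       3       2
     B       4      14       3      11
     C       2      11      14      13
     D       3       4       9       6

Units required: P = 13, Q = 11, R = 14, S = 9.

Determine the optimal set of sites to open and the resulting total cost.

Open A only; minimum total cost 416.

For any fixed open set, each farm goes to its cheapest open site; total = fixed + service.
{A}: P→A 8·13=104, Q→A 11·11=121, R→A 3·14=42, S→A 2·9=18. Service 285; fixed 131; total 416.
{B}: service 347 + fixed 115 = 462
{D}: service 263 + fixed 200 = 463
{A, B, C, D}: service 130 + fixed 627 = 757
(All 15 nonempty subsets were checked; A only is lowest.)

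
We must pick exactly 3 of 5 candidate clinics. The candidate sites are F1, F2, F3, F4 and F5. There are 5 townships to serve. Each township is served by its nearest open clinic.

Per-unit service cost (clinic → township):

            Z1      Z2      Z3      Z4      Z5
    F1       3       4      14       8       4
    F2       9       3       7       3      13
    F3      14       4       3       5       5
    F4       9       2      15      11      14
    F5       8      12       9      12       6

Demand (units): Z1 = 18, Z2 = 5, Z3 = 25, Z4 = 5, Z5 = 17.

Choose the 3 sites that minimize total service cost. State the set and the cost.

With exactly 3 open, each township uses its cheapest among the chosen.
{F1, F2, F3}: Z1→F1 3·18=54, Z2→F2 3·5=15, Z3→F3 3·25=75, Z4→F2 3·5=15, Z5→F1 4·17=68. Service cost 227.
{F1, F3, F4}: service cost 232
{F1, F3, F5}: service cost 242
Among all 10 size-3 choices, {F1, F2, F3} is lowest.

Choose F1, F2 and F3; total service cost 227.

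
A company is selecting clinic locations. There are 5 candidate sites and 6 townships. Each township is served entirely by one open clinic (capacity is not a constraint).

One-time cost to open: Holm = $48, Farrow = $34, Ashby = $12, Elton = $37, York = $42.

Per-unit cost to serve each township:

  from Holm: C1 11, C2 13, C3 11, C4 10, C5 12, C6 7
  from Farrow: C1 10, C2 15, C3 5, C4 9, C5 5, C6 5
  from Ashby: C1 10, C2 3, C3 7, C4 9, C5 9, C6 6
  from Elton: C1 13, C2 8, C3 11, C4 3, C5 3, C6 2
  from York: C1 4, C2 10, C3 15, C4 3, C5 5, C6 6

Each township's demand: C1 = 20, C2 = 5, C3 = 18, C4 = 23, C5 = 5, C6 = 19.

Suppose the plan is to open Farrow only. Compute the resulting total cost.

Each township is assigned to its cheapest site among the open ones.
{Farrow}: C1→Farrow 10·20=200, C2→Farrow 15·5=75, C3→Farrow 5·18=90, C4→Farrow 9·23=207, C5→Farrow 5·5=25, C6→Farrow 5·19=95. Service 692; fixed 34; total 726.

Total cost: 726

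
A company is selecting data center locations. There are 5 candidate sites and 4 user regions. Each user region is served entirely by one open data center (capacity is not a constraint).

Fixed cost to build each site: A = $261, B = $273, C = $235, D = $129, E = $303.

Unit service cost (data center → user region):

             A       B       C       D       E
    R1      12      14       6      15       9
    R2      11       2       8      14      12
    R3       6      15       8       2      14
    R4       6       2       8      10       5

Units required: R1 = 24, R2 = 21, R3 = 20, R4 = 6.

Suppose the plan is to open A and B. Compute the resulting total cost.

Total cost: 996

Each user region is assigned to its cheapest site among the open ones.
{A, B}: R1→A 12·24=288, R2→B 2·21=42, R3→A 6·20=120, R4→B 2·6=12. Service 462; fixed 534; total 996.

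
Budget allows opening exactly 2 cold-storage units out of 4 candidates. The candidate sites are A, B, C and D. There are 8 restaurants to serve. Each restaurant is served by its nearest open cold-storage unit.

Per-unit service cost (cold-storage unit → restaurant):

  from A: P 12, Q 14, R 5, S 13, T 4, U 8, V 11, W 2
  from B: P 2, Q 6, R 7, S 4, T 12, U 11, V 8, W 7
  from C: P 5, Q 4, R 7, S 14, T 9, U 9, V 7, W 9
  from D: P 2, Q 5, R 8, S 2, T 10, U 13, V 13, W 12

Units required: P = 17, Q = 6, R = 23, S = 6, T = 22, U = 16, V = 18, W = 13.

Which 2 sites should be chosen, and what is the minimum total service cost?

Choose A and B; total service cost 595.

With exactly 2 open, each restaurant uses its cheapest among the chosen.
{A, B}: P→B 2·17=34, Q→B 6·6=36, R→A 5·23=115, S→B 4·6=24, T→A 4·22=88, U→A 8·16=128, V→B 8·18=144, W→A 2·13=26. Service cost 595.
{A, D}: service cost 631
{A, C}: service cost 670
Among all 6 size-2 choices, {A, B} is lowest.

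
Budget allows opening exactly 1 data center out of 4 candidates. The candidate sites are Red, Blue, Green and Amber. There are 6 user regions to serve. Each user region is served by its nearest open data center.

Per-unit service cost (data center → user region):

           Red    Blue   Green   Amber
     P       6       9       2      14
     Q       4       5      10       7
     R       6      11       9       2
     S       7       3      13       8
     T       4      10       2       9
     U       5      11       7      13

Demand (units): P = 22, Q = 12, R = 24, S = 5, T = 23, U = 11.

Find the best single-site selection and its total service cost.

Choose Red only; total service cost 506.

With exactly 1 open, each user region uses its cheapest among the chosen.
{Red}: P→Red 6·22=132, Q→Red 4·12=48, R→Red 6·24=144, S→Red 7·5=35, T→Red 4·23=92, U→Red 5·11=55. Service cost 506.
{Green}: service cost 568
{Amber}: service cost 830
Among all 4 size-1 choices, {Red} is lowest.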